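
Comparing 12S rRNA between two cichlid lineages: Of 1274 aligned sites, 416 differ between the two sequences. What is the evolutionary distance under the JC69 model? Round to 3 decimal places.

p = 416/1274 ≈ 0.326531.
d = −(3/4) ln(1 − 4p/3) = −0.75 ln(1 − 0.435375) = −0.75 ln(0.564625)
  = −0.75 × (-0.571593) = 0.428695 substitutions/site.

0.429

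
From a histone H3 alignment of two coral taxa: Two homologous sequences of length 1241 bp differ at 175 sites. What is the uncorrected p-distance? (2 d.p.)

0.14

p = 175/1241 = 0.141015… ≈ 0.14 (to 2 d.p.).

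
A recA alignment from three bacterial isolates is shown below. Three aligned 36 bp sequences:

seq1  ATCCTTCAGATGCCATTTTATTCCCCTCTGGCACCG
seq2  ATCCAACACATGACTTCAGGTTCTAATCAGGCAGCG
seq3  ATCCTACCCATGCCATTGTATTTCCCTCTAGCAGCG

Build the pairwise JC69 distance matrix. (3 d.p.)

d(seq1,seq2) = 0.548, d(seq1,seq3) = 0.225, d(seq2,seq3) = 0.548

seq1–seq2: 14/36 sites differ → p ≈ 0.388889, d = −0.75 ln(1 − 0.518519) = 0.548166 ≈ 0.548.
seq1–seq3: 7/36 sites differ → p ≈ 0.194444, d = −0.75 ln(1 − 0.259259) = 0.225078 ≈ 0.225.
seq2–seq3: 14/36 sites differ → p ≈ 0.388889, d = −0.75 ln(1 − 0.518519) = 0.548166 ≈ 0.548.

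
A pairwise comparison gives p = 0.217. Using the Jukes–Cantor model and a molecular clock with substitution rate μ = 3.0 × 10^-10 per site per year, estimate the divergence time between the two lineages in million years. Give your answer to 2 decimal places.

426.94

d = −(3/4) ln(1 − 4p/3) = −0.75 ln(1 − 0.289333) = −0.75 ln(0.710667)
  = −0.75 × (-0.341551) = 0.256163 substitutions/site.
Under a molecular clock d = 2μt, so t = d/(2μ) = 0.256163 / (2 × 3.0 × 10^-10) = 426.94 million years.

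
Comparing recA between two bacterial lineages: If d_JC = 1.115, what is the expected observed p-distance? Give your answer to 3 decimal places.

p = (3/4)(1 − e^(−4d/3)) = 0.75 × (1 − e^(-1.486667)) = 0.75 × (1 − 0.226125) = 0.580406.

0.580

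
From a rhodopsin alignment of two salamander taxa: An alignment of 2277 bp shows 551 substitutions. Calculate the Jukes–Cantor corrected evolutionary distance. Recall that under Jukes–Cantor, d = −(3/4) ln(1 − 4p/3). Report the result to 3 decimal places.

0.292

p = 551/2277 ≈ 0.241985.
d = −(3/4) ln(1 − 4p/3) = −0.75 ln(1 − 0.322647) = −0.75 ln(0.677353)
  = −0.75 × (-0.389563) = 0.292172 substitutions/site.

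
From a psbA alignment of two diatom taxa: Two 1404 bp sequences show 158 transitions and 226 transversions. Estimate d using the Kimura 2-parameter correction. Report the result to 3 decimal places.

P = 158/1404 ≈ 0.112536 and Q = 226/1404 ≈ 0.160969.
Under the Kimura two-parameter model, d = −½ ln(1 − 2P − Q) − ¼ ln(1 − 2Q).
1 − 2P − Q = 0.613959, giving −½ ln(0.613959) = 0.243914.
1 − 2Q = 0.678062, giving −¼ ln(0.678062) = 0.097129.
d = 0.243914 + 0.097129 = 0.341043.

0.341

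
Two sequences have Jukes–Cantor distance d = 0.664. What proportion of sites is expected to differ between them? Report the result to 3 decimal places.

0.441

p = (3/4)(1 − e^(−4d/3)) = 0.75 × (1 − e^(-0.885333)) = 0.75 × (1 − 0.412577) = 0.440567.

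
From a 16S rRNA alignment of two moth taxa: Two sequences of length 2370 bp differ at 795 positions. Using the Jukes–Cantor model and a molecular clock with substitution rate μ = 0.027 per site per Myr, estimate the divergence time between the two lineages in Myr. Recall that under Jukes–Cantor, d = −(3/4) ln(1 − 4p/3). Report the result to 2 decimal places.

8.23

p = 795/2370 ≈ 0.335443.
d = −(3/4) ln(1 − 4p/3) = −0.75 ln(1 − 0.447257) = −0.75 ln(0.552743)
  = −0.75 × (-0.592862) = 0.444647 substitutions/site.
Under a molecular clock d = 2μt, so t = d/(2μ) = 0.444647 / (2 × 0.027) = 8.23 Myr.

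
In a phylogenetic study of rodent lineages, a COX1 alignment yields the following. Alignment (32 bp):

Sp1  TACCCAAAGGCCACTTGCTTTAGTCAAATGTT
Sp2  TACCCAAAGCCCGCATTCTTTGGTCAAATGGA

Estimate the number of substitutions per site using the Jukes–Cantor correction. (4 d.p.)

The sequences differ at 7 of 32 sites (10, 13, 15, 17, 22, 31, 32), so p = 7/32 = 0.21875.
d = −(3/4) ln(1 − 4p/3) = −0.75 ln(1 − 0.291667) = −0.75 ln(0.708333)
  = −0.75 × (-0.344841) = 0.258631 substitutions/site.

0.2586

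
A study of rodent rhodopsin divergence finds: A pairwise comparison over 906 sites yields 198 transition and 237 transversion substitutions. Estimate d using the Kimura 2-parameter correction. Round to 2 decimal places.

P = 198/906 ≈ 0.218543 and Q = 237/906 ≈ 0.261589.
Under the Kimura two-parameter model, d = −½ ln(1 − 2P − Q) − ¼ ln(1 − 2Q).
1 − 2P − Q = 0.301325, giving −½ ln(0.301325) = 0.599783.
1 − 2Q = 0.476822, giving −¼ ln(0.476822) = 0.185153.
d = 0.599783 + 0.185153 = 0.784936.

0.78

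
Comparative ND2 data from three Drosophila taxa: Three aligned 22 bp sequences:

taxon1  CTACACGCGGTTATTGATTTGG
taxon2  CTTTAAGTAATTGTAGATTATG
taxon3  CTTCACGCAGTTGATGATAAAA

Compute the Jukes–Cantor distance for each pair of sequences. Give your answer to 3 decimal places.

taxon1–taxon2: 10/22 sites differ → p ≈ 0.454545, d = −0.75 ln(1 − 0.60606) = 0.698667 ≈ 0.699.
taxon1–taxon3: 8/22 sites differ → p ≈ 0.363636, d = −0.75 ln(1 − 0.484848) = 0.497470 ≈ 0.497.
taxon2–taxon3: 9/22 sites differ → p ≈ 0.409091, d = −0.75 ln(1 − 0.545455) = 0.591344 ≈ 0.591.

d(taxon1,taxon2) = 0.699, d(taxon1,taxon3) = 0.497, d(taxon2,taxon3) = 0.591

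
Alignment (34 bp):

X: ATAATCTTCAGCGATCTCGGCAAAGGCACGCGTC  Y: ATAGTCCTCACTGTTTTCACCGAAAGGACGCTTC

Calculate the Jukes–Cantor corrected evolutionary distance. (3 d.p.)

0.477

The sequences differ at 12 of 34 sites, so p = 12/34 ≈ 0.352941.
d = −(3/4) ln(1 − 4p/3) = −0.75 ln(1 − 0.470588) = −0.75 ln(0.529412)
  = −0.75 × (-0.635988) = 0.476991 substitutions/site.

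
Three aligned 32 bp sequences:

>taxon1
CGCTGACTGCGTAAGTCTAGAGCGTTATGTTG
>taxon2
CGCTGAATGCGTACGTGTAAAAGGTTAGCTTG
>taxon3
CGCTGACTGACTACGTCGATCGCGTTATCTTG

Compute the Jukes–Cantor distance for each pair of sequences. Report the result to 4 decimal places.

taxon1–taxon2: 8/32 sites differ → p = 0.25, d = −0.75 ln(1 − 0.333333) = 0.304098 ≈ 0.3041.
taxon1–taxon3: 7/32 sites differ → p = 0.21875, d = −0.75 ln(1 − 0.291667) = 0.258631 ≈ 0.2586.
taxon2–taxon3: 10/32 sites differ → p = 0.3125, d = −0.75 ln(1 − 0.416667) = 0.404248 ≈ 0.4042.

d(taxon1,taxon2) = 0.3041, d(taxon1,taxon3) = 0.2586, d(taxon2,taxon3) = 0.4042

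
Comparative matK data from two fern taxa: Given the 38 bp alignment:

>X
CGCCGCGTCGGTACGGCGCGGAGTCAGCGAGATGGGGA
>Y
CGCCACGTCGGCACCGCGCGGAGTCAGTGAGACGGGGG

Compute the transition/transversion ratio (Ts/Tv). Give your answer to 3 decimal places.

Transitions are A↔G and C↔T; transversions are all other mismatches.
Transitions: 5. Transversions: 1.
R = 5/1 = 5.000.

5.000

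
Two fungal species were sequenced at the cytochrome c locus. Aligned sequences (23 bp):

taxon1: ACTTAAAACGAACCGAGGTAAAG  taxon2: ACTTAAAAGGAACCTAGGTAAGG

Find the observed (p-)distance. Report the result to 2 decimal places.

The sequences differ at 3 of 23 positions (sites 9, 15, 22).
p = 3/23 = 0.130434… ≈ 0.13 (to 2 d.p.).

0.13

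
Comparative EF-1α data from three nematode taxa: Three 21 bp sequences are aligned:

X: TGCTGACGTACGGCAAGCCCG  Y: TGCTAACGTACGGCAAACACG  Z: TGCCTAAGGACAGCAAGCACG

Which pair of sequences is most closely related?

X and Y

X–Y: 3/21 differ, p = 0.143, d = 0.158.
X–Z: 6/21 differ, p = 0.286, d = 0.360.
Y–Z: 6/21 differ, p = 0.286, d = 0.360.
The smallest distance is between X and Y.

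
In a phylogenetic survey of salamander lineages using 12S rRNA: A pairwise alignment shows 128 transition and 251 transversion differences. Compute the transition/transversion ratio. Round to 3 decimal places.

0.510

R = 128/251 = 0.509960… ≈ 0.510 (to 3 d.p.).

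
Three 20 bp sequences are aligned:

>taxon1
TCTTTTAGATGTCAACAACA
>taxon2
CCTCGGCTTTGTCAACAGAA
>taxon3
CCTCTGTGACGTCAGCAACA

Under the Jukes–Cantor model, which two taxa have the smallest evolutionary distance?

taxon1 and taxon3

taxon1–taxon2: 9/20 differ, p = 0.450, d = 0.687.
taxon1–taxon3: 6/20 differ, p = 0.300, d = 0.383.
taxon2–taxon3: 8/20 differ, p = 0.400, d = 0.572.
The smallest distance is between taxon1 and taxon3.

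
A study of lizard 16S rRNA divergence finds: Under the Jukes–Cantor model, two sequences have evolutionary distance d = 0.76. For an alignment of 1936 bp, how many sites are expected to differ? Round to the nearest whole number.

925

Invert JC69: p = (3/4)(1 − e^(−4d/3)) = 0.75 × (1 − e^(-1.013333)) = 0.75 × (1 − 0.363007) = 0.477745.
Expected differing sites = pL ≈ 0.477745 × 1936 = 924.91432 ≈ 925.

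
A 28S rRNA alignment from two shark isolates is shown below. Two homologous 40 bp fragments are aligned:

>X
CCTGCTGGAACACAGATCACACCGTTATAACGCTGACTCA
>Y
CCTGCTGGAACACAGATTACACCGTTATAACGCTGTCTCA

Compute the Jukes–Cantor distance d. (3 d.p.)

0.052

The sequences differ at 2 of 40 sites (18, 36), so p = 2/40 = 0.05.
d = −(3/4) ln(1 − 4p/3) = −0.75 ln(1 − 0.066667) = −0.75 ln(0.933333)
  = −0.75 × (-0.068993) = 0.051745 substitutions/site.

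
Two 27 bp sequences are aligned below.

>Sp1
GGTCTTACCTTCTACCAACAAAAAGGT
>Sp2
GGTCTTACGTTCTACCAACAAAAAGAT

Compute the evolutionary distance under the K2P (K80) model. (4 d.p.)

Of 27 sites, 1 differences are transitions and 1 are transversions, so P = 1/27 ≈ 0.037037 and Q = 1/27 ≈ 0.037037.
Under the Kimura two-parameter model, d = −½ ln(1 − 2P − Q) − ¼ ln(1 − 2Q).
1 − 2P − Q = 0.888889, giving −½ ln(0.888889) = 0.058891.
1 − 2Q = 0.925926, giving −¼ ln(0.925926) = 0.019240.
d = 0.058891 + 0.019240 = 0.078131.

0.0781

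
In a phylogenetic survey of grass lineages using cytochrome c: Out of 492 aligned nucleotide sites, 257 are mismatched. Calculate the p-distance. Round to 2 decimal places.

0.52

p = 257/492 = 0.522357… ≈ 0.52 (to 2 d.p.).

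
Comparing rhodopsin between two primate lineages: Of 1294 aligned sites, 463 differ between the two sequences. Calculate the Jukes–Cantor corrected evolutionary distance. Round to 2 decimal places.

0.49

p = 463/1294 ≈ 0.357805.
d = −(3/4) ln(1 − 4p/3) = −0.75 ln(1 − 0.477073) = −0.75 ln(0.522927)
  = −0.75 × (-0.648313) = 0.486235 substitutions/site.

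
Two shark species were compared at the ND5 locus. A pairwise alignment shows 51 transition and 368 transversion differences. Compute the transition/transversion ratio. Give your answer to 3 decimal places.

R = 51/368 = 0.138586… ≈ 0.139 (to 3 d.p.).

0.139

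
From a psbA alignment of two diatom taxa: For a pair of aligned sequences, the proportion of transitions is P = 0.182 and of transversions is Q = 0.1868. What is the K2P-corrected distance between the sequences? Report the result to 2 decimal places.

Under the Kimura two-parameter model, d = −½ ln(1 − 2P − Q) − ¼ ln(1 − 2Q).
1 − 2P − Q = 0.4492, giving −½ ln(0.4492) = 0.400144.
1 − 2Q = 0.6264, giving −¼ ln(0.6264) = 0.116942.
d = 0.400144 + 0.116942 = 0.517086.

0.52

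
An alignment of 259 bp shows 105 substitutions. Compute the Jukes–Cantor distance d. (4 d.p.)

p = 105/259 ≈ 0.405405.
d = −(3/4) ln(1 − 4p/3) = −0.75 ln(1 − 0.54054) = −0.75 ln(0.45946)
  = −0.75 × (-0.777703) = 0.583277 substitutions/site.

0.5833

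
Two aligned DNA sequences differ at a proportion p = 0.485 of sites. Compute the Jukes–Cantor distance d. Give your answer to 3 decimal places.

0.780

d = −(3/4) ln(1 − 4p/3) = −0.75 ln(1 − 0.646667) = −0.75 ln(0.353333)
  = −0.75 × (-1.040344) = 0.780258 substitutions/site.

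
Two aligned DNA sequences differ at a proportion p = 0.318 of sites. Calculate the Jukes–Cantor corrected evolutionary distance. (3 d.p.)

0.414

d = −(3/4) ln(1 − 4p/3) = −0.75 ln(1 − 0.424) = −0.75 ln(0.576)
  = −0.75 × (-0.551648) = 0.413736 substitutions/site.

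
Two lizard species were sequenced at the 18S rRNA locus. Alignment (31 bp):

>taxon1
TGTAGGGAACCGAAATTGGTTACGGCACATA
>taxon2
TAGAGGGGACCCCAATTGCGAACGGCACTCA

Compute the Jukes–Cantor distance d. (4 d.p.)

The sequences differ at 10 of 31 sites (2, 3, 8, 12, 13, 19, 20, 21, 29, 30), so p = 10/31 ≈ 0.322581.
d = −(3/4) ln(1 − 4p/3) = −0.75 ln(1 − 0.430108) = −0.75 ln(0.569892)
  = −0.75 × (-0.562308) = 0.421731 substitutions/site.

0.4217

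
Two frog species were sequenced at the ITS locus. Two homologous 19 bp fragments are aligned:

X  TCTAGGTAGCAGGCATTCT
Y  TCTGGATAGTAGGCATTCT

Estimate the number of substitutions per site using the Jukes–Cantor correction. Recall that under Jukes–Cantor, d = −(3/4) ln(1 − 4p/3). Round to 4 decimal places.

The sequences differ at 3 of 19 sites (4, 6, 10), so p = 3/19 ≈ 0.157895.
d = −(3/4) ln(1 − 4p/3) = −0.75 ln(1 − 0.210527) = −0.75 ln(0.789473)
  = −0.75 × (-0.236390) = 0.177293 substitutions/site.

0.1773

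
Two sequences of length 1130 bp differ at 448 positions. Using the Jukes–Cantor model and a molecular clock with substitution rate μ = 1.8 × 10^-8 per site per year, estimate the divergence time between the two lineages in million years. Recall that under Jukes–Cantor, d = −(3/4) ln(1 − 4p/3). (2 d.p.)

p = 448/1130 ≈ 0.39646.
d = −(3/4) ln(1 − 4p/3) = −0.75 ln(1 − 0.528613) = −0.75 ln(0.471387)
  = −0.75 × (-0.752076) = 0.564057 substitutions/site.
Under a molecular clock d = 2μt, so t = d/(2μ) = 0.564057 / (2 × 1.8 × 10^-8) = 15.67 million years.

15.67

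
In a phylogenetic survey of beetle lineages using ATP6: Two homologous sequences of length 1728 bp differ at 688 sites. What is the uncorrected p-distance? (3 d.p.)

0.398

p = 688/1728 = 0.398148… ≈ 0.398 (to 3 d.p.).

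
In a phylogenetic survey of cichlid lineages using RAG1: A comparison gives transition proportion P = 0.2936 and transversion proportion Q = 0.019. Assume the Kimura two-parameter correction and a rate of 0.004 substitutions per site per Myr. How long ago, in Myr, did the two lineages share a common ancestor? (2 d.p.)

59.46

Under the Kimura two-parameter model, d = −½ ln(1 − 2P − Q) − ¼ ln(1 − 2Q).
1 − 2P − Q = 0.3938, giving −½ ln(0.3938) = 0.465956.
1 − 2Q = 0.962, giving −¼ ln(0.962) = 0.009685.
d = 0.465956 + 0.009685 = 0.475641.
Under a molecular clock d = 2μt, so t = d/(2μ) = 0.475641 / (2 × 0.004) = 59.46 Myr.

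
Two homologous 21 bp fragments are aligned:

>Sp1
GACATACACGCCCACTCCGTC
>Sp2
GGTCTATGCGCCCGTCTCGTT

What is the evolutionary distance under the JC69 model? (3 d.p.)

The sequences differ at 10 of 21 sites (2, 3, 4, 7, 8, 14, 15, 16, 17, 21), so p = 10/21 ≈ 0.47619.
d = −(3/4) ln(1 − 4p/3) = −0.75 ln(1 − 0.63492) = −0.75 ln(0.36508)
  = −0.75 × (-1.007639) = 0.755729 substitutions/site.

0.756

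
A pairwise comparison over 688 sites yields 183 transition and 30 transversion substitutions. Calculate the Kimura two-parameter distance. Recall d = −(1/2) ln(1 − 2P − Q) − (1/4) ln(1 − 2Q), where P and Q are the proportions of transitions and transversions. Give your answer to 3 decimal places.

0.451

P = 183/688 ≈ 0.265988 and Q = 30/688 ≈ 0.043605.
Under the Kimura two-parameter model, d = −½ ln(1 − 2P − Q) − ¼ ln(1 − 2Q).
1 − 2P − Q = 0.424419, giving −½ ln(0.424419) = 0.428517.
1 − 2Q = 0.91279, giving −¼ ln(0.91279) = 0.022812.
d = 0.428517 + 0.022812 = 0.451329.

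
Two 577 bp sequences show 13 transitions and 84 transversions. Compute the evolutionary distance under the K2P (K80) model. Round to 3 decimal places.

P = 13/577 ≈ 0.02253 and Q = 84/577 ≈ 0.145581.
Under the Kimura two-parameter model, d = −½ ln(1 − 2P − Q) − ¼ ln(1 − 2Q).
1 − 2P − Q = 0.809359, giving −½ ln(0.809359) = 0.105756.
1 − 2Q = 0.708838, giving −¼ ln(0.708838) = 0.086032.
d = 0.105756 + 0.086032 = 0.191788.

0.192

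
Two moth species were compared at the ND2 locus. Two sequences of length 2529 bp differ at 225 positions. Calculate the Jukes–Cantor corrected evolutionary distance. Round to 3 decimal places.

p = 225/2529 ≈ 0.088968.
d = −(3/4) ln(1 − 4p/3) = −0.75 ln(1 − 0.118624) = −0.75 ln(0.881376)
  = −0.75 × (-0.126271) = 0.094703 substitutions/site.

0.095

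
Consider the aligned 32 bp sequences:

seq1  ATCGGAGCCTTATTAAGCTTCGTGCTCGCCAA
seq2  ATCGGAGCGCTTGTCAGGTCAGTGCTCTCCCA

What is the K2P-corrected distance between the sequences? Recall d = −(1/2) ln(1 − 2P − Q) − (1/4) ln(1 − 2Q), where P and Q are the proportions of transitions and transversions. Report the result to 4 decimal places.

0.4083

Of 32 sites, 2 differences are transitions and 8 are transversions, so P = 2/32 = 0.0625 and Q = 8/32 = 0.25.
Under the Kimura two-parameter model, d = −½ ln(1 − 2P − Q) − ¼ ln(1 − 2Q).
1 − 2P − Q = 0.625, giving −½ ln(0.625) = 0.235002.
1 − 2Q = 0.5, giving −¼ ln(0.5) = 0.173287.
d = 0.235002 + 0.173287 = 0.408289.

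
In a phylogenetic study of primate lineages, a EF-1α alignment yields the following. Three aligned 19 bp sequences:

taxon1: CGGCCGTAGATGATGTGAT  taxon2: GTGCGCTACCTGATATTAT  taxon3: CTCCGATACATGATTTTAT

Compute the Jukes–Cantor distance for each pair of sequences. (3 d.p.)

d(taxon1,taxon2) = 0.618, d(taxon1,taxon3) = 0.507, d(taxon2,taxon3) = 0.324

taxon1–taxon2: 8/19 sites differ → p ≈ 0.421053, d = −0.75 ln(1 − 0.561404) = 0.618132 ≈ 0.618.
taxon1–taxon3: 7/19 sites differ → p ≈ 0.368421, d = −0.75 ln(1 − 0.491228) = 0.506816 ≈ 0.507.
taxon2–taxon3: 5/19 sites differ → p ≈ 0.263158, d = −0.75 ln(1 − 0.350877) = 0.324100 ≈ 0.324.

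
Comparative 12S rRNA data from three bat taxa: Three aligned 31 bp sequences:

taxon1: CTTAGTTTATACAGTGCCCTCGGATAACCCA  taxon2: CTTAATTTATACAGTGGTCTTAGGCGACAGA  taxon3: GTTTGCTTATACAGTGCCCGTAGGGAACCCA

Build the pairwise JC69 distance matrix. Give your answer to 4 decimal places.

taxon1–taxon2: 10/31 sites differ → p ≈ 0.322581, d = −0.75 ln(1 − 0.430108) = 0.421731 ≈ 0.4217.
taxon1–taxon3: 8/31 sites differ → p ≈ 0.258065, d = −0.75 ln(1 − 0.344087) = 0.316295 ≈ 0.3163.
taxon2–taxon3: 11/31 sites differ → p ≈ 0.354839, d = −0.75 ln(1 − 0.473119) = 0.480585 ≈ 0.4806.

d(taxon1,taxon2) = 0.4217, d(taxon1,taxon3) = 0.3163, d(taxon2,taxon3) = 0.4806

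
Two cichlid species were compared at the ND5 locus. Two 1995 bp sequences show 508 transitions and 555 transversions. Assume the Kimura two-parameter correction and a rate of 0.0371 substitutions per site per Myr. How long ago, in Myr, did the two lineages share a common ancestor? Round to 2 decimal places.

13.17

P = 508/1995 ≈ 0.254637 and Q = 555/1995 ≈ 0.278195.
Under the Kimura two-parameter model, d = −½ ln(1 − 2P − Q) − ¼ ln(1 − 2Q).
1 − 2P − Q = 0.212531, giving −½ ln(0.212531) = 0.774334.
1 − 2Q = 0.44361, giving −¼ ln(0.44361) = 0.203202.
d = 0.774334 + 0.203202 = 0.977536.
Under a molecular clock d = 2μt, so t = d/(2μ) = 0.977536 / (2 × 0.0371) = 13.17 Myr.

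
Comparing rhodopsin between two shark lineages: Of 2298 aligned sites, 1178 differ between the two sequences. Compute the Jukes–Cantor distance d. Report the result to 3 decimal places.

0.863

p = 1178/2298 ≈ 0.51262.
d = −(3/4) ln(1 − 4p/3) = −0.75 ln(1 − 0.683493) = −0.75 ln(0.316507)
  = −0.75 × (-1.150410) = 0.862808 substitutions/site.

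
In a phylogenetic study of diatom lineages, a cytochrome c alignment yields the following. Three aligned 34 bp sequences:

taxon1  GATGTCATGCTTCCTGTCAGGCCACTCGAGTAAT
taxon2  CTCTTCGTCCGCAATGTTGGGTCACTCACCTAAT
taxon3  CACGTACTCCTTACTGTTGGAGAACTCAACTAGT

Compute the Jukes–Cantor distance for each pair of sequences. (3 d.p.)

d(taxon1,taxon2) = 0.741, d(taxon1,taxon3) = 0.597, d(taxon2,taxon3) = 0.477

taxon1–taxon2: 16/34 sites differ → p ≈ 0.470588, d = −0.75 ln(1 − 0.627451) = 0.740540 ≈ 0.741.
taxon1–taxon3: 14/34 sites differ → p ≈ 0.411765, d = −0.75 ln(1 − 0.54902) = 0.597249 ≈ 0.597.
taxon2–taxon3: 12/34 sites differ → p ≈ 0.352941, d = −0.75 ln(1 − 0.470588) = 0.476991 ≈ 0.477.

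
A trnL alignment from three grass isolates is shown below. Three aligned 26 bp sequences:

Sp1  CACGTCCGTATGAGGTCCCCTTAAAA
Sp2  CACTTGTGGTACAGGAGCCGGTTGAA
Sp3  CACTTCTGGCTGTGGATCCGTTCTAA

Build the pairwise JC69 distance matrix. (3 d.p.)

d(Sp1,Sp2) = 0.824, d(Sp1,Sp3) = 0.539, d(Sp2,Sp3) = 0.464

Sp1–Sp2: 13/26 sites differ → p = 0.5, d = −0.75 ln(1 − 0.666667) = 0.823960 ≈ 0.824.
Sp1–Sp3: 10/26 sites differ → p ≈ 0.384615, d = −0.75 ln(1 − 0.51282) = 0.539341 ≈ 0.539.
Sp2–Sp3: 9/26 sites differ → p ≈ 0.346154, d = −0.75 ln(1 − 0.461539) = 0.464280 ≈ 0.464.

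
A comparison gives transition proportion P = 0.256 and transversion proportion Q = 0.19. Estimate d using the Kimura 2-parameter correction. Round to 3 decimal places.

0.725

Under the Kimura two-parameter model, d = −½ ln(1 − 2P − Q) − ¼ ln(1 − 2Q).
1 − 2P − Q = 0.298, giving −½ ln(0.298) = 0.605331.
1 − 2Q = 0.62, giving −¼ ln(0.62) = 0.119509.
d = 0.605331 + 0.119509 = 0.724840.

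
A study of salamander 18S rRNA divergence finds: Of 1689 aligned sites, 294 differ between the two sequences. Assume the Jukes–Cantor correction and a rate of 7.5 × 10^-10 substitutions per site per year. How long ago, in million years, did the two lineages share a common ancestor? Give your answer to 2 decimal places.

p = 294/1689 ≈ 0.174067.
d = −(3/4) ln(1 − 4p/3) = −0.75 ln(1 − 0.232089) = −0.75 ln(0.767911)
  = −0.75 × (-0.264081) = 0.198061 substitutions/site.
Under a molecular clock d = 2μt, so t = d/(2μ) = 0.198061 / (2 × 7.5 × 10^-10) = 132.04 million years.

132.04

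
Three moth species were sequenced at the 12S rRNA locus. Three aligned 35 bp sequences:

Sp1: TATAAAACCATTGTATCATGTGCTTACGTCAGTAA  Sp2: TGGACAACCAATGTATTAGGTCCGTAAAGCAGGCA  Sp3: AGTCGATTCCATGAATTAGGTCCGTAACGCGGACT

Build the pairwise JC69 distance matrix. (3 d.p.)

Sp1–Sp2: 13/35 sites differ → p ≈ 0.371429, d = −0.75 ln(1 − 0.495239) = 0.512753 ≈ 0.513.
Sp1–Sp3: 20/35 sites differ → p ≈ 0.571429, d = −0.75 ln(1 − 0.761905) = 1.076314 ≈ 1.076.
Sp2–Sp3: 12/35 sites differ → p ≈ 0.342857, d = −0.75 ln(1 − 0.457143) = 0.458182 ≈ 0.458.

d(Sp1,Sp2) = 0.513, d(Sp1,Sp3) = 1.076, d(Sp2,Sp3) = 0.458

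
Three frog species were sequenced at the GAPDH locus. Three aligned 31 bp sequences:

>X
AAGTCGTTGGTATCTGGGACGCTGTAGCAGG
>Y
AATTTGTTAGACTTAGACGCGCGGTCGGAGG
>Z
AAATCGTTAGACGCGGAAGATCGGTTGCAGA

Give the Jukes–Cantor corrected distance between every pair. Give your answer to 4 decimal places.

d(X,Y) = 0.6143, d(X,Z) = 0.6913, d(Y,Z) = 0.4806

X–Y: 13/31 sites differ → p ≈ 0.419355, d = −0.75 ln(1 − 0.55914) = 0.614271 ≈ 0.6143.
X–Z: 14/31 sites differ → p ≈ 0.451613, d = −0.75 ln(1 − 0.602151) = 0.691262 ≈ 0.6913.
Y–Z: 11/31 sites differ → p ≈ 0.354839, d = −0.75 ln(1 − 0.473119) = 0.480585 ≈ 0.4806.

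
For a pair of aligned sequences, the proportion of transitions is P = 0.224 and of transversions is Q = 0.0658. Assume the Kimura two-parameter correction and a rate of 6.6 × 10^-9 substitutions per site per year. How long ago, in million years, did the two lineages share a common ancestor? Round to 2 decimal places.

Under the Kimura two-parameter model, d = −½ ln(1 − 2P − Q) − ¼ ln(1 − 2Q).
1 − 2P − Q = 0.4862, giving −½ ln(0.4862) = 0.360568.
1 − 2Q = 0.8684, giving −¼ ln(0.8684) = 0.035276.
d = 0.360568 + 0.035276 = 0.395844.
Under a molecular clock d = 2μt, so t = d/(2μ) = 0.395844 / (2 × 6.6 × 10^-9) = 29.99 million years.

29.99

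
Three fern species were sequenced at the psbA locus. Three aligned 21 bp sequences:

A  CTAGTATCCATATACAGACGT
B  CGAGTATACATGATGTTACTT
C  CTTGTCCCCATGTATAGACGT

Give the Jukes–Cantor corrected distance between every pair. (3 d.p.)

d(A,B) = 0.635, d(A,C) = 0.286, d(B,C) = 0.899

A–B: 9/21 sites differ → p ≈ 0.428571, d = −0.75 ln(1 − 0.571428) = 0.635472 ≈ 0.635.
A–C: 5/21 sites differ → p ≈ 0.238095, d = −0.75 ln(1 − 0.31746) = 0.286451 ≈ 0.286.
B–C: 11/21 sites differ → p ≈ 0.52381, d = −0.75 ln(1 − 0.698413) = 0.899023 ≈ 0.899.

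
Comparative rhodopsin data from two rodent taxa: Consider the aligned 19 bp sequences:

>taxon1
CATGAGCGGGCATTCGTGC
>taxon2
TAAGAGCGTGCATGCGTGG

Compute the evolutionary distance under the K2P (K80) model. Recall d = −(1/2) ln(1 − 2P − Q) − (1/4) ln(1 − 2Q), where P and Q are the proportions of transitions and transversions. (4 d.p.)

0.3264

Of 19 sites, 1 differences are transitions and 4 are transversions, so P = 1/19 ≈ 0.052632 and Q = 4/19 ≈ 0.210526.
Under the Kimura two-parameter model, d = −½ ln(1 − 2P − Q) − ¼ ln(1 − 2Q).
1 − 2P − Q = 0.68421, giving −½ ln(0.68421) = 0.189745.
1 − 2Q = 0.578948, giving −¼ ln(0.578948) = 0.136636.
d = 0.189745 + 0.136636 = 0.326381.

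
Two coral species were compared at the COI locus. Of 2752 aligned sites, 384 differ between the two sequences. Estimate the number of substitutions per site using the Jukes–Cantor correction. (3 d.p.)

0.154

p = 384/2752 ≈ 0.139535.
d = −(3/4) ln(1 − 4p/3) = −0.75 ln(1 − 0.186047) = −0.75 ln(0.813953)
  = −0.75 × (-0.205853) = 0.154390 substitutions/site.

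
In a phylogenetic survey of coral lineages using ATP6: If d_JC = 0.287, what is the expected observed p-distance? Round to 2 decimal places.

p = (3/4)(1 − e^(−4d/3)) = 0.75 × (1 − e^(-0.382667)) = 0.75 × (1 − 0.682040) = 0.238470.

0.24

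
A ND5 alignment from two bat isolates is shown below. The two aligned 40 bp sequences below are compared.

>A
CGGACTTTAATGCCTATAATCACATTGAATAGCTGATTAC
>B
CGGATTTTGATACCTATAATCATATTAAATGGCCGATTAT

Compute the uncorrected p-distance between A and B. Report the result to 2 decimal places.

0.20

The sequences differ at 8 of 40 positions (sites 5, 9, 12, 23, 27, 31, 34, 40).
p = 8/40 = 0.20.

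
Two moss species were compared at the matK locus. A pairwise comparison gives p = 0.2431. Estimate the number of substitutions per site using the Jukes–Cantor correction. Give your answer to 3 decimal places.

d = −(3/4) ln(1 − 4p/3) = −0.75 ln(1 − 0.324133) = −0.75 ln(0.675867)
  = −0.75 × (-0.391759) = 0.293819 substitutions/site.

0.294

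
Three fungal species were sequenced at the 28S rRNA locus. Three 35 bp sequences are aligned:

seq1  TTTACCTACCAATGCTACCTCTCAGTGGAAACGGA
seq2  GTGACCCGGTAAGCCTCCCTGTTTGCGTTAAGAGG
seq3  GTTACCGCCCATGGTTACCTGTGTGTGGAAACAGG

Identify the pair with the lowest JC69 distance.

seq1 and seq3

seq1–seq2: 18/35 differ, p = 0.514, d = 0.868.
seq1–seq3: 11/35 differ, p = 0.314, d = 0.407.
seq2–seq3: 14/35 differ, p = 0.400, d = 0.572.
The smallest distance is between seq1 and seq3.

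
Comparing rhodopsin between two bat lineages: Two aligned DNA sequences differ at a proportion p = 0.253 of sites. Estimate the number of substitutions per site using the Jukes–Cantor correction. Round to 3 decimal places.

d = −(3/4) ln(1 − 4p/3) = −0.75 ln(1 − 0.337333) = −0.75 ln(0.662667)
  = −0.75 × (-0.411483) = 0.308612 substitutions/site.

0.309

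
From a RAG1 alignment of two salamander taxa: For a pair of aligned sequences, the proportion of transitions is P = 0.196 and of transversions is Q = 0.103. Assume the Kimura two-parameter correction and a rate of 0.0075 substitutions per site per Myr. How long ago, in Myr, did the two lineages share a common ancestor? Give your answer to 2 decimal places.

26.62

Under the Kimura two-parameter model, d = −½ ln(1 − 2P − Q) − ¼ ln(1 − 2Q).
1 − 2P − Q = 0.505, giving −½ ln(0.505) = 0.341598.
1 − 2Q = 0.794, giving −¼ ln(0.794) = 0.057668.
d = 0.341598 + 0.057668 = 0.399266.
Under a molecular clock d = 2μt, so t = d/(2μ) = 0.399266 / (2 × 0.0075) = 26.62 Myr.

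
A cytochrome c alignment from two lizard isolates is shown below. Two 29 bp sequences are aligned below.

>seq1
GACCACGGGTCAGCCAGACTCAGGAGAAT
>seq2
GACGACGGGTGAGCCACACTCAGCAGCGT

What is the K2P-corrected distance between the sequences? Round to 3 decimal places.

Of 29 sites, 1 differences are transitions and 5 are transversions, so P = 1/29 ≈ 0.034483 and Q = 5/29 ≈ 0.172414.
Under the Kimura two-parameter model, d = −½ ln(1 − 2P − Q) − ¼ ln(1 − 2Q).
1 − 2P − Q = 0.75862, giving −½ ln(0.75862) = 0.138127.
1 − 2Q = 0.655172, giving −¼ ln(0.655172) = 0.105714.
d = 0.138127 + 0.105714 = 0.243841.

0.244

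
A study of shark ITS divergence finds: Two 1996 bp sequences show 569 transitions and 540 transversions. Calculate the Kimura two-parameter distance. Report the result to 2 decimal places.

1.11

P = 569/1996 ≈ 0.28507 and Q = 540/1996 ≈ 0.270541.
Under the Kimura two-parameter model, d = −½ ln(1 − 2P − Q) − ¼ ln(1 − 2Q).
1 − 2P − Q = 0.159319, giving −½ ln(0.159319) = 0.918423.
1 − 2Q = 0.458918, giving −¼ ln(0.458918) = 0.194721.
d = 0.918423 + 0.194721 = 1.113144.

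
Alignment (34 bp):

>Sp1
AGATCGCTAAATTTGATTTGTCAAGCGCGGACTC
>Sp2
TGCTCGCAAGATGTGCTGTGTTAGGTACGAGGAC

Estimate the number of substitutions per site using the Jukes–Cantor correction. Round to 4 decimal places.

0.6655

The sequences differ at 15 of 34 sites, so p = 15/34 ≈ 0.441176.
d = −(3/4) ln(1 − 4p/3) = −0.75 ln(1 − 0.588235) = −0.75 ln(0.411765)
  = −0.75 × (-0.887302) = 0.665477 substitutions/site.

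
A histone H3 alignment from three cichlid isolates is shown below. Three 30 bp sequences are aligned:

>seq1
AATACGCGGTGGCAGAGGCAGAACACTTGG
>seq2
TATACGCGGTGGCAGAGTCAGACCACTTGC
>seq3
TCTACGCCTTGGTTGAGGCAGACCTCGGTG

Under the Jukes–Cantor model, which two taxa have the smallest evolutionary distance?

seq1–seq2: 4/30 differ, p = 0.133, d = 0.147.
seq1–seq3: 11/30 differ, p = 0.367, d = 0.503.
seq2–seq3: 11/30 differ, p = 0.367, d = 0.503.
The smallest distance is between seq1 and seq2.

seq1 and seq2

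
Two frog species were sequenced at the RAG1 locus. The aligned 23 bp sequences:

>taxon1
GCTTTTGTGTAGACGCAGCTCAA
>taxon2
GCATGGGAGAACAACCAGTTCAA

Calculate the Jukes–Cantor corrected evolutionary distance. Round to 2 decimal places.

The sequences differ at 9 of 23 sites (3, 5, 6, 8, 10, 12, 14, 15, 19), so p = 9/23 ≈ 0.391304.
d = −(3/4) ln(1 − 4p/3) = −0.75 ln(1 − 0.521739) = −0.75 ln(0.478261)
  = −0.75 × (-0.737599) = 0.553199 substitutions/site.

0.55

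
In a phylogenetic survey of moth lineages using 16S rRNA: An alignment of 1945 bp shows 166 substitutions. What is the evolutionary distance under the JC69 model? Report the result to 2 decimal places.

0.09

p = 166/1945 ≈ 0.085347.
d = −(3/4) ln(1 − 4p/3) = −0.75 ln(1 − 0.113796) = −0.75 ln(0.886204)
  = −0.75 × (-0.120808) = 0.090606 substitutions/site.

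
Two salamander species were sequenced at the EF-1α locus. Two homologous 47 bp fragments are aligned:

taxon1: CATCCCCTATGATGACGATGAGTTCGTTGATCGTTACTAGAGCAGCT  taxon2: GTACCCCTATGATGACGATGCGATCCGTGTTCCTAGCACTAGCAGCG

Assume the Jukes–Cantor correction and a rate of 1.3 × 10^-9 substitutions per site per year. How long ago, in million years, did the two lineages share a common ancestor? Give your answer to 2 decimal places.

The sequences differ at 15 of 47 sites, so p = 15/47 ≈ 0.319149.
d = −(3/4) ln(1 − 4p/3) = −0.75 ln(1 − 0.425532) = −0.75 ln(0.574468)
  = −0.75 × (-0.554311) = 0.415733 substitutions/site.
Under a molecular clock d = 2μt, so t = d/(2μ) = 0.415733 / (2 × 1.3 × 10^-9) = 159.90 million years.

159.90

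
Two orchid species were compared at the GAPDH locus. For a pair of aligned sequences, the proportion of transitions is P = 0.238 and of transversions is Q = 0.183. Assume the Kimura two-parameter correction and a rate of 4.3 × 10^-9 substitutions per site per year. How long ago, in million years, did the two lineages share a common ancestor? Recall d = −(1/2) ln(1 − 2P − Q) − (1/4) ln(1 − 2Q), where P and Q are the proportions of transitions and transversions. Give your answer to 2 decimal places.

75.80

Under the Kimura two-parameter model, d = −½ ln(1 − 2P − Q) − ¼ ln(1 − 2Q).
1 − 2P − Q = 0.341, giving −½ ln(0.341) = 0.537936.
1 − 2Q = 0.634, giving −¼ ln(0.634) = 0.113927.
d = 0.537936 + 0.113927 = 0.651863.
Under a molecular clock d = 2μt, so t = d/(2μ) = 0.651863 / (2 × 4.3 × 10^-9) = 75.80 million years.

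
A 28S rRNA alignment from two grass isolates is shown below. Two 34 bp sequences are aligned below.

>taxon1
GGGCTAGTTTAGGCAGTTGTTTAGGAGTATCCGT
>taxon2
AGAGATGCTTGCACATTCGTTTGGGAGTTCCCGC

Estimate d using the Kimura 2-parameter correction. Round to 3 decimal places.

0.721

Of 34 sites, 9 differences are transitions and 6 are transversions, so P = 9/34 ≈ 0.264706 and Q = 6/34 ≈ 0.176471.
Under the Kimura two-parameter model, d = −½ ln(1 − 2P − Q) − ¼ ln(1 − 2Q).
1 − 2P − Q = 0.294117, giving −½ ln(0.294117) = 0.611889.
1 − 2Q = 0.647058, giving −¼ ln(0.647058) = 0.108830.
d = 0.611889 + 0.108830 = 0.720719.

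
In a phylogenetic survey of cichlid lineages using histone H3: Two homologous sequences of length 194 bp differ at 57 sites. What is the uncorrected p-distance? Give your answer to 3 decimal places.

p = 57/194 = 0.293814… ≈ 0.294 (to 3 d.p.).

0.294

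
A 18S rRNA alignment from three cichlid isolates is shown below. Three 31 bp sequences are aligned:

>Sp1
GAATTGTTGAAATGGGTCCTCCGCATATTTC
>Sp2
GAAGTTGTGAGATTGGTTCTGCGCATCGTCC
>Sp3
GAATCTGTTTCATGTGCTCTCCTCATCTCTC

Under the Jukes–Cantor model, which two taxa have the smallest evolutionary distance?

Sp1 and Sp2

Sp1–Sp2: 10/31 differ, p = 0.323, d = 0.422.
Sp1–Sp3: 12/31 differ, p = 0.387, d = 0.544.
Sp2–Sp3: 13/31 differ, p = 0.419, d = 0.614.
The smallest distance is between Sp1 and Sp2.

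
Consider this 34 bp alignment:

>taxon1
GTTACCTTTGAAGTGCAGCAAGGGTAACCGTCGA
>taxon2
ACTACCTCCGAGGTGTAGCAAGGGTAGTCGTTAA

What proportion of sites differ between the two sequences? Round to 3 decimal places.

0.294

The sequences differ at 10 of 34 positions (sites 1, 2, 8, 9, 12, 16, 27, 28, 32, 33).
p = 10/34 = 0.294117… ≈ 0.294 (to 3 d.p.).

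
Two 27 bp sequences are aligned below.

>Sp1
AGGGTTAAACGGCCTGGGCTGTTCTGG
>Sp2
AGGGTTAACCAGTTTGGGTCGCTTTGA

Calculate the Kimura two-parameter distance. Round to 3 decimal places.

Of 27 sites, 8 differences are transitions and 1 are transversions, so P = 8/27 ≈ 0.296296 and Q = 1/27 ≈ 0.037037.
Under the Kimura two-parameter model, d = −½ ln(1 − 2P − Q) − ¼ ln(1 − 2Q).
1 − 2P − Q = 0.370371, giving −½ ln(0.370371) = 0.496625.
1 − 2Q = 0.925926, giving −¼ ln(0.925926) = 0.019240.
d = 0.496625 + 0.019240 = 0.515865.

0.516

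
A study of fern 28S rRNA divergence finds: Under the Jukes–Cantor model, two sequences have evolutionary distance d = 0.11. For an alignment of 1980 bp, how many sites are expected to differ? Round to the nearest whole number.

Invert JC69: p = (3/4)(1 − e^(−4d/3)) = 0.75 × (1 − e^(-0.146667)) = 0.75 × (1 − 0.863582) = 0.102314.
Expected differing sites = pL ≈ 0.102314 × 1980 = 202.58172 ≈ 203.

203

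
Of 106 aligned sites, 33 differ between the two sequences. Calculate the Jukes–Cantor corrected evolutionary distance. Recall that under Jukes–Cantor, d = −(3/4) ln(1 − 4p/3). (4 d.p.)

0.4022

p = 33/106 ≈ 0.311321.
d = −(3/4) ln(1 − 4p/3) = −0.75 ln(1 − 0.415095) = −0.75 ln(0.584905)
  = −0.75 × (-0.536306) = 0.402230 substitutions/site.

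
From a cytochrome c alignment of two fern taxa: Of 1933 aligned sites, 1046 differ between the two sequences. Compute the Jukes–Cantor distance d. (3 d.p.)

p = 1046/1933 ≈ 0.541128.
d = −(3/4) ln(1 − 4p/3) = −0.75 ln(1 − 0.721504) = −0.75 ln(0.278496)
  = −0.75 × (-1.278352) = 0.958764 substitutions/site.

0.959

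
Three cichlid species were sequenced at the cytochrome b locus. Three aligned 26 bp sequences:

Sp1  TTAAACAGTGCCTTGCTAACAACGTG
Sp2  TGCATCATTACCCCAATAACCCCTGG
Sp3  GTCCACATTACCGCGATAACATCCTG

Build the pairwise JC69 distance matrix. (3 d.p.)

Sp1–Sp2: 13/26 sites differ → p = 0.5, d = −0.75 ln(1 − 0.666667) = 0.823960 ≈ 0.824.
Sp1–Sp3: 10/26 sites differ → p ≈ 0.384615, d = −0.75 ln(1 − 0.51282) = 0.539341 ≈ 0.539.
Sp2–Sp3: 10/26 sites differ → p ≈ 0.384615, d = −0.75 ln(1 − 0.51282) = 0.539341 ≈ 0.539.

d(Sp1,Sp2) = 0.824, d(Sp1,Sp3) = 0.539, d(Sp2,Sp3) = 0.539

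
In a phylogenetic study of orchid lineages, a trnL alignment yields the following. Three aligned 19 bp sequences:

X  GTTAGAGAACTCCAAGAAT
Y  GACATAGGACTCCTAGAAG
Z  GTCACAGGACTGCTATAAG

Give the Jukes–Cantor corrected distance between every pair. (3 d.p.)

X–Y: 6/19 sites differ → p ≈ 0.315789, d = −0.75 ln(1 − 0.421052) = 0.409907 ≈ 0.410.
X–Z: 7/19 sites differ → p ≈ 0.368421, d = −0.75 ln(1 − 0.491228) = 0.506816 ≈ 0.507.
Y–Z: 4/19 sites differ → p ≈ 0.210526, d = −0.75 ln(1 − 0.280701) = 0.247109 ≈ 0.247.

d(X,Y) = 0.410, d(X,Z) = 0.507, d(Y,Z) = 0.247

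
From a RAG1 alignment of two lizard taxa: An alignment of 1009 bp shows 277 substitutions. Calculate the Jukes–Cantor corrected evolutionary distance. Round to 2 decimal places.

0.34

p = 277/1009 ≈ 0.274529.
d = −(3/4) ln(1 − 4p/3) = −0.75 ln(1 − 0.366039) = −0.75 ln(0.633961)
  = −0.75 × (-0.455768) = 0.341826 substitutions/site.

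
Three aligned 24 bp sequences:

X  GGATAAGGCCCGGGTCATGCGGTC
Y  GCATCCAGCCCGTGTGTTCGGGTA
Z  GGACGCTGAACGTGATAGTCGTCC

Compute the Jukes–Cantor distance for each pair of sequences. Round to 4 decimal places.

X–Y: 10/24 sites differ → p ≈ 0.416667, d = −0.75 ln(1 − 0.555556) = 0.608198 ≈ 0.6082.
X–Z: 13/24 sites differ → p ≈ 0.541667, d = −0.75 ln(1 − 0.722223) = 0.960702 ≈ 0.9607.
Y–Z: 15/24 sites differ → p = 0.625, d = −0.75 ln(1 − 0.833333) = 1.343818 ≈ 1.3438.

d(X,Y) = 0.6082, d(X,Z) = 0.9607, d(Y,Z) = 1.3438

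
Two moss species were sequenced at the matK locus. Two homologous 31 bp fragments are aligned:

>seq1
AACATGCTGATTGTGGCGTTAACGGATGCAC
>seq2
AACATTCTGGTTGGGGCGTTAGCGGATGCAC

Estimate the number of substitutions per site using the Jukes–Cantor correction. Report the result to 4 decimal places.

The sequences differ at 4 of 31 sites (6, 10, 14, 22), so p = 4/31 ≈ 0.129032.
d = −(3/4) ln(1 − 4p/3) = −0.75 ln(1 − 0.172043) = −0.75 ln(0.827957)
  = −0.75 × (-0.188794) = 0.141596 substitutions/site.

0.1416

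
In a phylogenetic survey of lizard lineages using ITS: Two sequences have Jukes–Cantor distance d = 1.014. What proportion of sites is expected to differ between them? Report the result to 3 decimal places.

0.556

p = (3/4)(1 − e^(−4d/3)) = 0.75 × (1 − e^(-1.352)) = 0.75 × (1 − 0.258722) = 0.555959.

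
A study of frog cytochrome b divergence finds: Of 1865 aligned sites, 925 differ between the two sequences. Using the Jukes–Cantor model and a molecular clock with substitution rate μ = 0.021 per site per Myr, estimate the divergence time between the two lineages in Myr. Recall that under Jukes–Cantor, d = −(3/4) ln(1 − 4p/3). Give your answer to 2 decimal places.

p = 925/1865 ≈ 0.495979.
d = −(3/4) ln(1 − 4p/3) = −0.75 ln(1 − 0.661305) = −0.75 ln(0.338695)
  = −0.75 × (-1.082655) = 0.811991 substitutions/site.
Under a molecular clock d = 2μt, so t = d/(2μ) = 0.811991 / (2 × 0.021) = 19.33 Myr.

19.33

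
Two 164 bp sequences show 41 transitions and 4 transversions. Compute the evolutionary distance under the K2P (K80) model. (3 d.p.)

0.384

P = 41/164 = 0.25 and Q = 4/164 ≈ 0.02439.
Under the Kimura two-parameter model, d = −½ ln(1 − 2P − Q) − ¼ ln(1 − 2Q).
1 − 2P − Q = 0.47561, giving −½ ln(0.47561) = 0.371579.
1 − 2Q = 0.95122, giving −¼ ln(0.95122) = 0.012502.
d = 0.371579 + 0.012502 = 0.384081.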